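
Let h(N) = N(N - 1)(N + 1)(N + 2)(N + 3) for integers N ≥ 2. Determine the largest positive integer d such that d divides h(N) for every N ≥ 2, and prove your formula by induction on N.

Computing the first values: h(2) = 120 and h(3) = 720; gcd(120, 720) = 120, so d ≤ 120.
We prove 120 | N(N - 1)(N + 1)(N + 2)(N + 3) for all N ≥ 2 by induction on N.
For the base case N = 2: h(2) = 120 = 120·(1), so 120 | h(2).
Inductive step: suppose the statement holds for some m ≥ 2, i.e. 120 | h(m). Then
h(m+1) − h(m) = m·(m+1)·(m+2)·(m+3)·(m+4) − (m-1)·m·(m+1)·(m+2)·(m+3) = m·(m+1)·(m+2)·(m+3)·[(m+4) − (m-1)] = 5·m·(m+1)·(m+2)·(m+3). The product of 4 consecutive integers is divisible by (4)! = 24, so h(m+1) − h(m) is divisible by 5·24 = 120. By the inductive hypothesis 120 | h(m), hence 120 | h(m+1).
This completes the induction.
Therefore the largest such d is 120.

d = 120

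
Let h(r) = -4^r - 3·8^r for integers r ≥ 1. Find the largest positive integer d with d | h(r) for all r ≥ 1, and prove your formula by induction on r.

d = 4

Computing the first values: h(1) = -28 and h(2) = -208; gcd(-28, -208) = 4, so d ≤ 4.
We prove 4 | -4^r - 3·8^r for all r ≥ 1 by induction on r.
For the base case r = 1: h(1) = -28 = 4·(-7), so 4 | h(1).
For the inductive step, assume it holds for an arbitrary i ≥ 1, i.e. 4 | h(i). Then
h(i+1) − 8·h(i) = (-4^(i+1) - 3·8^(i+1)) − 8·(-4^i - 3·8^i) = (-1)·4^i·(4 − 8) = (4)·4^i. Since 4 | h(i) by the inductive hypothesis, 4 | 8·h(i); and 4 | 4 since 4 = 4·1. Therefore 4 | h(i+1).
This completes the induction.
Therefore the largest such d is 4.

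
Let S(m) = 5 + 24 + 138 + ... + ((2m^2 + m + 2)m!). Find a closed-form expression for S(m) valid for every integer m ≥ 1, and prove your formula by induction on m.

S(m) = (2m + 1)(m + 1)! - 1

We claim S(m) = (2m + 1)(m + 1)! - 1 for all m ≥ 1.
Base step (m = 1): S(1) = 5, and the closed form gives 5. They agree.
Inductive step: assume the claim holds for m = j, so S(j) = (2j + 1)(j + 1)! - 1.
Then S(j+1) = S(j) + ((2j^2 + 5j + 5)(j + 1)!) = ((2j + 1)(j + 1)! - 1) + ((2j^2 + 5j + 5)(j + 1)!).
Simplifying, S(j+1) = (2(j+1) + 1)((j+1) + 1)! - 1,
which is the closed form with m = j+1.
Hence, by induction on m, the claim holds for every m ≥ 1.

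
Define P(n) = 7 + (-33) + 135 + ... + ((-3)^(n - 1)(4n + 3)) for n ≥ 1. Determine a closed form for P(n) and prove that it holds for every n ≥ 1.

We claim P(n) = -(-3)^n(n + 1) + 1 for all n ≥ 1.
Base step (n = 1): P(1) = 7, and the closed form gives 7. They agree.
Inductive step: suppose the statement holds for some m ≥ 1, so P(m) = -(-3)^m(m + 1) + 1.
Then P(m+1) = P(m) + ((-3)^m(4m + 7)) = (-(-3)^m(m + 1) + 1) + ((-3)^m(4m + 7)).
Simplifying, P(m+1) = 3(-3)^m·m + 6(-3)^m + 1 = -(-3)^(m+1)((m+1) + 1) + 1,
which is the closed form with n = m+1.
This completes the induction.

P(n) = -(-3)^n(n + 1) + 1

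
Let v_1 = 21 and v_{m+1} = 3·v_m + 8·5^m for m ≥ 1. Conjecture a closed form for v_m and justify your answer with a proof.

v_m = 3^(m - 1) + 4·5^m

Computing the first terms: v_1 = 21, v_2 = 103, v_3 = 509. This suggests v_m = 3^(m - 1) + 4·5^m.
For the base case m = 1: the formula gives 21 = 21 = v_1.
For the inductive step, assume it holds for an arbitrary j ≥ 1, so v_j = 3^(j - 1) + 4·5^j.
Then v_{j+1} = 3·v_j + 8·5^j = 3·(3^(j - 1) + 4·5^j) + 8·5^j = 3^j + 4·5^(j + 1) = 3^((j+1) - 1) + 4·5^(j+1),
which is the claimed formula at m = j+1.
Hence, by induction on m, the claim holds for every m ≥ 1.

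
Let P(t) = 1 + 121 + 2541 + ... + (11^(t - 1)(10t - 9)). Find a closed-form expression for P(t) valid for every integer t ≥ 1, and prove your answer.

P(t) = 11^t(t - 1) + 1

We claim P(t) = 11^t(t - 1) + 1 for all t ≥ 1.
For the base case t = 1: P(1) = 1, and the closed form gives 1. They agree.
Inductive step: assume the claim holds for t = p, so P(p) = 11^p(p - 1) + 1.
Then P(p+1) = P(p) + (11^p(10p + 1)) = (11^p(p - 1) + 1) + (11^p(10p + 1)).
Simplifying, P(p+1) = 11^(p + 1)p + 1 = 11^(p+1)((p+1) - 1) + 1,
which is the closed form with t = p+1.
This completes the induction.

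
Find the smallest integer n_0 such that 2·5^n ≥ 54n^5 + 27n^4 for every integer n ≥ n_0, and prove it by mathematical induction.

At n = 8: 781250 < 1880064, so the inequality fails and n_0 ≥ 9. We prove 2·5^n ≥ 54n^5 + 27n^4 for all n ≥ 9.
Base case (n = 9): 2·5^n = 3906250 and 54n^5 + 27n^4 = 3365793, so 3906250 ≥ 3365793.
Inductive step: suppose the statement holds for some j ≥ 9, so 2·5^j ≥ 54j^5 + 27j^4.
Then 2·5^(j + 1) = 5·(2·5^j) ≥ 5·(54j^5 + 27j^4).
Also, for j ≥ 9 we have 5·(54j^5 + 27j^4) ≥ 54(j+1)^5 + 27(j+1)^4, since 5·(54j^5 + 27j^4) − (54(j+1)^5 + 27(j+1)^4) = 216j^5 - 162j^4 - 648j^3 - 702j^2 - 378j - 81, which is nonnegative for all j ≥ 9.
Combining, 2·5^(j + 1) ≥ 54(j+1)^5 + 27(j+1)^4.
This completes the induction.
Hence the smallest such n_0 is 9.

n_0 = 9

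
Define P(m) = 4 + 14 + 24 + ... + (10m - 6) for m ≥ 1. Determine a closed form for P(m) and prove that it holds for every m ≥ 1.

P(m) = m(5m - 1)

We claim P(m) = m(5m - 1) for all m ≥ 1.
When m = 1: P(1) = 4, and the closed form gives 4. They agree.
For the inductive step, assume it holds for an arbitrary r ≥ 1, so P(r) = r(5r - 1).
Then P(r+1) = P(r) + (10r + 4) = (r(5r - 1)) + (10r + 4).
Simplifying, P(r+1) = (r + 1)(5r + 4) = (r+1)(5(r+1) - 1),
which is the closed form with m = r+1.
By the principle of mathematical induction, the result holds for all m ≥ 1.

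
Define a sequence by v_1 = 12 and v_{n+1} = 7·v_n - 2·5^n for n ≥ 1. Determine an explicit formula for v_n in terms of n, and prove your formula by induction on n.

Computing the first terms: v_1 = 12, v_2 = 74, v_3 = 468. This suggests v_n = 5^n + 7^n.
For the base case n = 1: the formula gives 12 = 12 = v_1.
Inductive step: suppose the statement holds for some k ≥ 1, so v_k = 5^k + 7^k.
Then v_{k+1} = 7·v_k - 2·5^k = 7·(5^k + 7^k) - 2·5^k = 5^(k + 1) + 7^(k + 1),
which is the claimed formula at n = k+1.
By the principle of mathematical induction, the result holds for all n ≥ 1.

v_n = 5^n + 7^n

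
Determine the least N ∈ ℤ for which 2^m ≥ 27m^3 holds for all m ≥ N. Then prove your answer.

N = 18

At m = 17: 131072 < 132651, so the inequality fails and N ≥ 18. We prove 2^m ≥ 27m^3 for all m ≥ 18.
Base case (m = 18): 2^m = 262144 and 27m^3 = 157464, so 262144 ≥ 157464.
Suppose the result is true for m = p, so 2^p ≥ 27p^3.
Then 2^(p + 1) = 2·(2^p) ≥ 2·(27p^3).
Also, for p ≥ 18 we have 2·(27p^3) ≥ 27(p+1)^3, since 2 ≥ (1 + 1/p)^3 for all p ≥ 18.
Combining, 2^(p + 1) ≥ 27(p+1)^3.
Hence, by induction on m, the claim holds for every m ≥ 18.
Hence the smallest such N is 18.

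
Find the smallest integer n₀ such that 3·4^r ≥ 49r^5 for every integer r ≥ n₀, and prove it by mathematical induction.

n₀ = 11

At r = 10: 3145728 < 4900000, so the inequality fails and n₀ ≥ 11. We prove 3·4^r ≥ 49r^5 for all r ≥ 11.
Base case (r = 11): 3·4^r = 12582912 and 49r^5 = 7891499, so 12582912 ≥ 7891499.
For the inductive step, assume it holds for an arbitrary p ≥ 11, so 3·4^p ≥ 49p^5.
Then 3·4^(p + 1) = 4·(3·4^p) ≥ 4·(49p^5).
Also, for p ≥ 11 we have 4·(49p^5) ≥ 49(p+1)^5, since 4 ≥ (1 + 1/p)^5 for all p ≥ 11.
Combining, 3·4^(p + 1) ≥ 49(p+1)^5.
By induction, the statement is established for all r ≥ 11.
Hence the smallest such n₀ is 11.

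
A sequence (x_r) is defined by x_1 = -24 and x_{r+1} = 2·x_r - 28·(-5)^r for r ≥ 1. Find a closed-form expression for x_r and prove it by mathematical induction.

Computing the first terms: x_1 = -24, x_2 = 92, x_3 = -516. This suggests x_r = 4(-5)^r - 2^(r + 1).
Base step (r = 1): the formula gives -24 = -24 = x_1.
Inductive step: assume the claim holds for r = k, so x_k = 4(-5)^k - 2^(k + 1).
Then x_{k+1} = 2·x_k - 28·(-5)^k = 2·(4(-5)^k - 2^(k + 1)) - 28·(-5)^k = 4(-5)^(k + 1) - 2^(k + 2) = 4(-5)^(k+1) - 2^((k+1) + 1),
which is the claimed formula at r = k+1.
This completes the induction.

x_r = 4(-5)^r - 2^(r + 1)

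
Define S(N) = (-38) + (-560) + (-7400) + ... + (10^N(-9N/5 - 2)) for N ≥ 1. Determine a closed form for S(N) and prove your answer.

We claim S(N) = -2·10^N(N + 1) + 2 for all N ≥ 1.
For the base case N = 1: S(1) = -38, and the closed form gives -38. They agree.
Inductive step: assume the claim holds for N = m, so S(m) = -2·10^m(m + 1) + 2.
Then S(m+1) = S(m) + (10^m(-18m - 38)) = (-2·10^m(m + 1) + 2) + (10^m(-18m - 38)).
Simplifying, S(m+1) = -20·10^m·m - 40·10^m + 2 = -2·10^(m+1)((m+1) + 1) + 2,
which is the closed form with N = m+1.
This completes the induction.

S(N) = -2·10^N(N + 1) + 2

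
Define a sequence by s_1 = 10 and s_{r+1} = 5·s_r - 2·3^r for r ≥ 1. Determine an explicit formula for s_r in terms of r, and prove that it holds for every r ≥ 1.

Computing the first terms: s_1 = 10, s_2 = 44, s_3 = 202. This suggests s_r = 3^r + 7·5^(r - 1).
Base step (r = 1): the formula gives 10 = 10 = s_1.
Inductive step: assume the claim holds for r = p, so s_p = 3^p + 7·5^(p - 1).
Then s_{p+1} = 5·s_p - 2·3^p = 5·(3^p + 7·5^(p - 1)) - 2·3^p = 3^(p + 1) + 7·5^p = 3^(p+1) + 7·5^((p+1) - 1),
which is the claimed formula at r = p+1.
This completes the induction.

s_r = 3^r + 7·5^(r - 1)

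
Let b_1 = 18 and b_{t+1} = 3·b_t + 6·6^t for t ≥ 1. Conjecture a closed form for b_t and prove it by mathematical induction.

b_t = 2·3^t + 2·6^t

Computing the first terms: b_1 = 18, b_2 = 90, b_3 = 486. This suggests b_t = 2·3^t + 2·6^t.
Base step (t = 1): the formula gives 18 = 18 = b_1.
Suppose the result is true for t = i, so b_i = 2·3^i + 2·6^i.
Then b_{i+1} = 3·b_i + 6·6^i = 3·(2·3^i + 2·6^i) + 6·6^i = 2·3^(i + 1) + 2·6^(i + 1),
which is the claimed formula at t = i+1.
By induction, the statement is established for all t ≥ 1.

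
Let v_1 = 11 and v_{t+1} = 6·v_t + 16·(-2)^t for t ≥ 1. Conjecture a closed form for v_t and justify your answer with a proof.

Computing the first terms: v_1 = 11, v_2 = 34, v_3 = 268. This suggests v_t = (-2)^(t + 1) + 7·6^(t - 1).
Base step (t = 1): the formula gives 11 = 11 = v_1.
Inductive step: assume the claim holds for t = m, so v_m = (-2)^(m + 1) + 7·6^(m - 1).
Then v_{m+1} = 6·v_m + 16·(-2)^m = 6·((-2)^(m + 1) + 7·6^(m - 1)) + 16·(-2)^m = (-2)^(m + 2) + 7·6^m = (-2)^((m+1) + 1) + 7·6^((m+1) - 1),
which is the claimed formula at t = m+1.
By the principle of mathematical induction, the result holds for all t ≥ 1.

v_t = (-2)^(t + 1) + 7·6^(t - 1)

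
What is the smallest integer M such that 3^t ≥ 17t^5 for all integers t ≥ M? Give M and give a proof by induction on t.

M = 15

At t = 14: 4782969 < 9143008, so the inequality fails and M ≥ 15. We prove 3^t ≥ 17t^5 for all t ≥ 15.
When t = 15: 3^t = 14348907 and 17t^5 = 12909375, so 14348907 ≥ 12909375.
Suppose the result is true for t = i, so 3^i ≥ 17i^5.
Then 3^(i + 1) = 3·(3^i) ≥ 3·(17i^5).
Also, for i ≥ 15 we have 3·(17i^5) ≥ 17(i+1)^5, since 3 ≥ (1 + 1/i)^5 for all i ≥ 15.
Combining, 3^(i + 1) ≥ 17(i+1)^5.
This completes the induction.
Hence the smallest such M is 15.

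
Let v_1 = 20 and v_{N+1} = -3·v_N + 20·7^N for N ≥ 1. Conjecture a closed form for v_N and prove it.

v_N = -2(-3)^N + 2·7^N

Computing the first terms: v_1 = 20, v_2 = 80, v_3 = 740. This suggests v_N = -2(-3)^N + 2·7^N.
When N = 1: the formula gives 20 = 20 = v_1.
Inductive step: assume the claim holds for N = m, so v_m = -2(-3)^m + 2·7^m.
Then v_{m+1} = -3·v_m + 20·7^m = -3·(-2(-3)^m + 2·7^m) + 20·7^m = -2(-3)^(m + 1) + 2·7^(m + 1),
which is the claimed formula at N = m+1.
Hence, by induction on N, the claim holds for every N ≥ 1.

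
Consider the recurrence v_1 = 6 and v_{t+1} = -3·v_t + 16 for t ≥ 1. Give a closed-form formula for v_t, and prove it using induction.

Computing the first terms: v_1 = 6, v_2 = -2, v_3 = 22. This suggests v_t = 2(-3)^(t - 1) + 4.
When t = 1: the formula gives 6 = 6 = v_1.
Suppose the result is true for t = m, so v_m = 2(-3)^(m - 1) + 4.
Then v_{m+1} = -3·v_m + 16 = -3·(2(-3)^(m - 1) + 4) + 16 = 2(-3)^m + 4 = 2(-3)^((m+1) - 1) + 4,
which is the claimed formula at t = m+1.
By induction, the statement is established for all t ≥ 1.

v_t = 2(-3)^(t - 1) + 4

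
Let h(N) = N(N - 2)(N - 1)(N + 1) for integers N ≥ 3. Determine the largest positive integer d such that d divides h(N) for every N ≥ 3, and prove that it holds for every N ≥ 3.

Computing the first values: h(3) = 24 and h(4) = 120; gcd(24, 120) = 24, so d ≤ 24.
We prove 24 | N(N - 2)(N - 1)(N + 1) for all N ≥ 3 by induction on N.
Base case (N = 3): h(3) = 24 = 24·(1), so 24 | h(3).
Inductive step: suppose the statement holds for some r ≥ 3, i.e. 24 | h(r). Then
h(r+1) − h(r) = (r-1)·r·(r+1)·(r+2) − (r-2)·(r-1)·r·(r+1) = (r-1)·r·(r+1)·[(r+2) − (r-2)] = 4·(r-1)·r·(r+1). The product of 3 consecutive integers is divisible by (3)! = 6, so h(r+1) − h(r) is divisible by 4·6 = 24. By the inductive hypothesis 24 | h(r), hence 24 | h(r+1).
Hence, by induction on N, the claim holds for every N ≥ 3.
Therefore the largest such d is 24.

d = 24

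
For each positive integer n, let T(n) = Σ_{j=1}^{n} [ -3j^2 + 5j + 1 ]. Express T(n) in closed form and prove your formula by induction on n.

We claim T(n) = -n(n^2 - n - 3) for all n ≥ 1.
Base step (n = 1): T(1) = 3, and the closed form gives 3. They agree.
Suppose the result is true for n = j, so T(j) = j(-j^2 + j + 3).
Then T(j+1) = T(j) + (-3j^2 - j + 3) = (j(-j^2 + j + 3)) + (-3j^2 - j + 3).
Simplifying, T(j+1) = -(j + 1)(j^2 + j - 3) = -(j+1)((j+1)^2 - (j+1) - 3),
which is the closed form with n = j+1.
By induction, the statement is established for all n ≥ 1.

T(n) = -n(n^2 - n - 3)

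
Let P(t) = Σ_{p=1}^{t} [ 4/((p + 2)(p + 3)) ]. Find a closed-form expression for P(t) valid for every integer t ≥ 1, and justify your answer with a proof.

We claim P(t) = 4t/(3(t + 3)) for all t ≥ 1.
For the base case t = 1: P(1) = 1/3, and the closed form gives 1/3. They agree.
For the inductive step, assume it holds for an arbitrary p ≥ 1, so P(p) = 4p/(3(p + 3)).
Then P(p+1) = P(p) + (4/((p + 3)(p + 4))) = (4p/(3(p + 3))) + (4/((p + 3)(p + 4))).
Simplifying, P(p+1) = 4(p + 1)/(3(p + 4)) = 4(p+1)/(3((p+1) + 3)),
which is the closed form with t = p+1.
By induction, the statement is established for all t ≥ 1.

P(t) = 4t/(3(t + 3))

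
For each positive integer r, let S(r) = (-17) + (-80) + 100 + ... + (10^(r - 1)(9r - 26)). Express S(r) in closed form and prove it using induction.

S(r) = 10^r(r - 3) + 3

We claim S(r) = 10^r(r - 3) + 3 for all r ≥ 1.
Base case (r = 1): S(1) = -17, and the closed form gives -17. They agree.
Suppose the result is true for r = i, so S(i) = 10^i(i - 3) + 3.
Then S(i+1) = S(i) + (10^i(9i - 17)) = (10^i(i - 3) + 3) + (10^i(9i - 17)).
Simplifying, S(i+1) = 10·10^i·i - 20·10^i + 3 = 10^(i+1)((i+1) - 3) + 3,
which is the closed form with r = i+1.
By induction, the statement is established for all r ≥ 1.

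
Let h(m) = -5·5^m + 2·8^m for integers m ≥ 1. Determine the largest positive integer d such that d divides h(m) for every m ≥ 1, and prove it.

d = 3

Computing the first values: h(1) = -9 and h(2) = 3; gcd(-9, 3) = 3, so d ≤ 3.
We prove 3 | -5·5^m + 2·8^m for all m ≥ 1 by induction on m.
For the base case m = 1: h(1) = -9 = 3·(-3), so 3 | h(1).
For the inductive step, assume it holds for an arbitrary j ≥ 1, i.e. 3 | h(j). Then
h(j+1) − 8·h(j) = (-5·5^(j+1) + 2·8^(j+1)) − 8·(-5·5^j + 2·8^j) = (-5)·5^j·(5 − 8) = (15)·5^j. Since 3 | h(j) by the inductive hypothesis, 3 | 8·h(j); and 3 | 15 since 15 = 3·5. Therefore 3 | h(j+1).
Hence, by induction on m, the claim holds for every m ≥ 1.
Therefore the largest such d is 3.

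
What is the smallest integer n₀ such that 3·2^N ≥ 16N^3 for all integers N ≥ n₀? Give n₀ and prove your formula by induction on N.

At N = 13: 24576 < 35152, so the inequality fails and n₀ ≥ 14. We prove 3·2^N ≥ 16N^3 for all N ≥ 14.
For the base case N = 14: 3·2^N = 49152 and 16N^3 = 43904, so 49152 ≥ 43904.
Inductive step: suppose the statement holds for some i ≥ 14, so 3·2^i ≥ 16i^3.
Then 3·2^(i + 1) = 2·(3·2^i) ≥ 2·(16i^3).
Also, for i ≥ 14 we have 2·(16i^3) ≥ 16(i+1)^3, since 2 ≥ (1 + 1/i)^3 for all i ≥ 14.
Combining, 3·2^(i + 1) ≥ 16(i+1)^3.
Hence, by induction on N, the claim holds for every N ≥ 14.
Hence the smallest such n₀ is 14.

n₀ = 14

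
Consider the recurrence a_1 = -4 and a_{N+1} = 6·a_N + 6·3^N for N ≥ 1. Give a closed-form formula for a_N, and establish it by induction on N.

a_N = -2·3^N + 2·6^(N - 1)

Computing the first terms: a_1 = -4, a_2 = -6, a_3 = 18. This suggests a_N = -2·3^N + 2·6^(N - 1).
For the base case N = 1: the formula gives -4 = -4 = a_1.
Inductive step: suppose the statement holds for some k ≥ 1, so a_k = -2·3^k + 2·6^(k - 1).
Then a_{k+1} = 6·a_k + 6·3^k = 6·(-2·3^k + 2·6^(k - 1)) + 6·3^k = -2·3^(k + 1) + 2·6^k = -2·3^(k+1) + 2·6^((k+1) - 1),
which is the claimed formula at N = k+1.
By the principle of mathematical induction, the result holds for all N ≥ 1.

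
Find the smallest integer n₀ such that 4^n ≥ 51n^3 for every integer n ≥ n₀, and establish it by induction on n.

At n = 7: 16384 < 17493, so the inequality fails and n₀ ≥ 8. We prove 4^n ≥ 51n^3 for all n ≥ 8.
Base case (n = 8): 4^n = 65536 and 51n^3 = 26112, so 65536 ≥ 26112.
Suppose the result is true for n = p, so 4^p ≥ 51p^3.
Then 4^(p + 1) = 4·(4^p) ≥ 4·(51p^3).
Also, for p ≥ 8 we have 4·(51p^3) ≥ 51(p+1)^3, since 4 ≥ (1 + 1/p)^3 for all p ≥ 8.
Combining, 4^(p + 1) ≥ 51(p+1)^3.
This completes the induction.
Hence the smallest such n₀ is 8.

n₀ = 8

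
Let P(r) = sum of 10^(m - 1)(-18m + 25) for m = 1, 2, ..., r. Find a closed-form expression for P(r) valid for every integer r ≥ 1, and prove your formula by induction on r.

We claim P(r) = 10^r(-2r + 3) - 3 for all r ≥ 1.
Base step (r = 1): P(1) = 7, and the closed form gives 7. They agree.
Inductive step: suppose the statement holds for some m ≥ 1, so P(m) = 10^m(-2m + 3) - 3.
Then P(m+1) = P(m) + (10^m(-18m + 7)) = (10^m(-2m + 3) - 3) + (10^m(-18m + 7)).
Simplifying, P(m+1) = -20·10^m·m + 10·10^m - 3 = 10^(m+1)(-2(m+1) + 3) - 3,
which is the closed form with r = m+1.
By the principle of mathematical induction, the result holds for all r ≥ 1.

P(r) = 10^r(-2r + 3) - 3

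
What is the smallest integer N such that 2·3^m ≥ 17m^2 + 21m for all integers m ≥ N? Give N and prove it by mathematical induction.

N = 6

At m = 5: 486 < 530, so the inequality fails and N ≥ 6. We prove 2·3^m ≥ 17m^2 + 21m for all m ≥ 6.
When m = 6: 2·3^m = 1458 and 17m^2 + 21m = 738, so 1458 ≥ 738.
Inductive step: assume the claim holds for m = k, so 2·3^k ≥ 17k^2 + 21k.
Then 2·3^(k + 1) = 3·(2·3^k) ≥ 3·(17k^2 + 21k).
Also, for k ≥ 6 we have 3·(17k^2 + 21k) ≥ 17(k+1)^2 + 21(k+1), since 3·(17k^2 + 21k) − (17(k+1)^2 + 21(k+1)) = 34k^2 + 8k - 38, which is nonnegative for all k ≥ 6.
Combining, 2·3^(k + 1) ≥ 17(k+1)^2 + 21(k+1).
Hence, by induction on m, the claim holds for every m ≥ 6.
Hence the smallest such N is 6.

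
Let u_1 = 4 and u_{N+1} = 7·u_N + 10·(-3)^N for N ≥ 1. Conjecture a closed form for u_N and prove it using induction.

u_N = -(-3)^N + 7^(N - 1)

Computing the first terms: u_1 = 4, u_2 = -2, u_3 = 76. This suggests u_N = -(-3)^N + 7^(N - 1).
For the base case N = 1: the formula gives 4 = 4 = u_1.
For the inductive step, assume it holds for an arbitrary m ≥ 1, so u_m = -(-3)^m + 7^(m - 1).
Then u_{m+1} = 7·u_m + 10·(-3)^m = 7·(-(-3)^m + 7^(m - 1)) + 10·(-3)^m = -(-3)^(m + 1) + 7^m = -(-3)^(m+1) + 7^((m+1) - 1),
which is the claimed formula at N = m+1.
By the principle of mathematical induction, the result holds for all N ≥ 1.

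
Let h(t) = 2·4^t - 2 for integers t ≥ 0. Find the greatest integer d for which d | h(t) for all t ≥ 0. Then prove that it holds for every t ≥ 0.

d = 6

Computing the first values: h(0) = 0 and h(1) = 6; gcd(0, 6) = 6, so d ≤ 6.
We prove 6 | 2·4^t - 2 for all t ≥ 0 by induction on t.
When t = 0: h(0) = 0 = 6·(0), so 6 | h(0).
For the inductive step, assume it holds for an arbitrary j ≥ 0, i.e. 6 | h(j). Then
h(j+1) = 2·4^(j+1) - 2 = 4·(2·4^j - 2) + 6 = 4·h(j) + 6. The first term is divisible by 6 by the inductive hypothesis, and 6 is divisible by 6. Hence 6 | h(j+1).
This completes the induction.
Therefore the largest such d is 6.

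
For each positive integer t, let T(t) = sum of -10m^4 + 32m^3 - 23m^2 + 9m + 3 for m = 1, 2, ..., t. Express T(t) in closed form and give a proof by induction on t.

T(t) = -t(2t^4 - 3t^3 - 5t^2 - t - 4)

We claim T(t) = -t(2t^4 - 3t^3 - 5t^2 - t - 4) for all t ≥ 1.
Base case (t = 1): T(1) = 11, and the closed form gives 11. They agree.
Inductive step: suppose the statement holds for some m ≥ 1, so T(m) = m(-2m^4 + 3m^3 + 5m^2 + m + 4).
Then T(m+1) = T(m) + (-10m^4 - 8m^3 + 13m^2 + 19m + 11) = (m(-2m^4 + 3m^3 + 5m^2 + m + 4)) + (-10m^4 - 8m^3 + 13m^2 + 19m + 11).
Simplifying, T(m+1) = -(m + 1)(2m^4 + 5m^3 - 2m^2 - 12m - 11) = -(m+1)(2(m+1)^4 - 3(m+1)^3 - 5(m+1)^2 - (m+1) - 4),
which is the closed form with t = m+1.
This completes the induction.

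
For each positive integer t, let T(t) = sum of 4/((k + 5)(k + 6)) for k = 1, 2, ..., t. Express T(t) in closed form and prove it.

We claim T(t) = 2t/(3(t + 6)) for all t ≥ 1.
Base case (t = 1): T(1) = 2/21, and the closed form gives 2/21. They agree.
Suppose the result is true for t = k, so T(k) = 2k/(3(k + 6)).
Then T(k+1) = T(k) + (4/((k + 6)(k + 7))) = (2k/(3(k + 6))) + (4/((k + 6)(k + 7))).
Simplifying, T(k+1) = 2(k + 1)/(3(k + 7)) = 2(k+1)/(3((k+1) + 6)),
which is the closed form with t = k+1.
Hence, by induction on t, the claim holds for every t ≥ 1.

T(t) = 2t/(3(t + 6))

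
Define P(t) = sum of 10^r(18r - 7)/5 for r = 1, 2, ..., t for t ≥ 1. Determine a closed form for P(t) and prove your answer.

P(t) = 2·10^t(2t - 1) + 2

We claim P(t) = 2·10^t(2t - 1) + 2 for all t ≥ 1.
When t = 1: P(1) = 22, and the closed form gives 22. They agree.
Inductive step: assume the claim holds for t = r, so P(r) = 2·10^r(2r - 1) + 2.
Then P(r+1) = P(r) + (10^r(36r + 22)) = (2·10^r(2r - 1) + 2) + (10^r(36r + 22)).
Simplifying, P(r+1) = 40·10^r·r + 20·10^r + 2 = 2·10^(r+1)(2(r+1) - 1) + 2,
which is the closed form with t = r+1.
By induction, the statement is established for all t ≥ 1.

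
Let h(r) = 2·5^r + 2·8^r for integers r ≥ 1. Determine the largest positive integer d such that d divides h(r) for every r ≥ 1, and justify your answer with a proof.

Computing the first values: h(1) = 26 and h(2) = 178; gcd(26, 178) = 2, so d ≤ 2.
We prove 2 | 2·5^r + 2·8^r for all r ≥ 1 by induction on r.
For the base case r = 1: h(1) = 26 = 2·(13), so 2 | h(1).
For the inductive step, assume it holds for an arbitrary j ≥ 1, i.e. 2 | h(j). Then
h(j+1) − 8·h(j) = (2·5^(j+1) + 2·8^(j+1)) − 8·(2·5^j + 2·8^j) = (2)·5^j·(5 − 8) = (-6)·5^j. Since 2 | h(j) by the inductive hypothesis, 2 | 8·h(j); and 2 | -6 since -6 = 2·-3. Therefore 2 | h(j+1).
Hence, by induction on r, the claim holds for every r ≥ 1.
Therefore the largest such d is 2.

d = 2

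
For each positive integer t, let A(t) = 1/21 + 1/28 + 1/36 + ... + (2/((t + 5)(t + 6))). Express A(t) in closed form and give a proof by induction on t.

We claim A(t) = t/(3(t + 6)) for all t ≥ 1.
Base step (t = 1): A(1) = 1/21, and the closed form gives 1/21. They agree.
Inductive step: suppose the statement holds for some k ≥ 1, so A(k) = k/(3(k + 6)).
Then A(k+1) = A(k) + (2/((k + 6)(k + 7))) = (k/(3(k + 6))) + (2/((k + 6)(k + 7))).
Simplifying, A(k+1) = (k + 1)/(3(k + 7)) = (k+1)/(3((k+1) + 6)),
which is the closed form with t = k+1.
Hence, by induction on t, the claim holds for every t ≥ 1.

A(t) = t/(3(t + 6))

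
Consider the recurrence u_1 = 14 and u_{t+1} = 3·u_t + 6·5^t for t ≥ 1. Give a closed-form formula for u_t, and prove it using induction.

u_t = -3^(t - 1) + 3·5^t

Computing the first terms: u_1 = 14, u_2 = 72, u_3 = 366. This suggests u_t = -3^(t - 1) + 3·5^t.
Base step (t = 1): the formula gives 14 = 14 = u_1.
Suppose the result is true for t = m, so u_m = -3^(m - 1) + 3·5^m.
Then u_{m+1} = 3·u_m + 6·5^m = 3·(-3^(m - 1) + 3·5^m) + 6·5^m = -3^m + 3·5^(m + 1) = -3^((m+1) - 1) + 3·5^(m+1),
which is the claimed formula at t = m+1.
By the principle of mathematical induction, the result holds for all t ≥ 1.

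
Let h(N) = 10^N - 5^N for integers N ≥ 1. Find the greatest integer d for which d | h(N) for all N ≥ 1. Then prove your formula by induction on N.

d = 5

Computing the first values: h(1) = 5 and h(2) = 75; gcd(5, 75) = 5, so d ≤ 5.
We prove 5 | 10^N - 5^N for all N ≥ 1 by induction on N.
Base case (N = 1): h(1) = 5 = 5·(1), so 5 | h(1).
Suppose the result is true for N = r, i.e. 5 | h(r). Then
10^{r+1} − 5^{r+1} = 10·10^r − 5·5^r = 10·(10^r − 5^r) + (5)·5^r. The first term is divisible by 5 by the inductive hypothesis, and the second term (5)·5^r is divisible by 5 since 5 | 5. Hence 5 | h(r+1).
By induction, the statement is established for all N ≥ 1.
Therefore the largest such d is 5.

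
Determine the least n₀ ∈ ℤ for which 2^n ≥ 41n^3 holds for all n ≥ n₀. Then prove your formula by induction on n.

n₀ = 18

At n = 17: 131072 < 201433, so the inequality fails and n₀ ≥ 18. We prove 2^n ≥ 41n^3 for all n ≥ 18.
When n = 18: 2^n = 262144 and 41n^3 = 239112, so 262144 ≥ 239112.
Inductive step: suppose the statement holds for some j ≥ 18, so 2^j ≥ 41j^3.
Then 2^(j + 1) = 2·(2^j) ≥ 2·(41j^3).
Also, for j ≥ 18 we have 2·(41j^3) ≥ 41(j+1)^3, since 2 ≥ (1 + 1/j)^3 for all j ≥ 18.
Combining, 2^(j + 1) ≥ 41(j+1)^3.
This completes the induction.
Hence the smallest such n₀ is 18.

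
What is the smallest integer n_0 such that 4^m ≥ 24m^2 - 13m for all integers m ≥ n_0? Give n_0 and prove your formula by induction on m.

n_0 = 5

At m = 4: 256 < 332, so the inequality fails and n_0 ≥ 5. We prove 4^m ≥ 24m^2 - 13m for all m ≥ 5.
Base case (m = 5): 4^m = 1024 and 24m^2 - 13m = 535, so 1024 ≥ 535.
Suppose the result is true for m = i, so 4^i ≥ 24i^2 - 13i.
Then 4^(i + 1) = 4·(4^i) ≥ 4·(24i^2 - 13i).
Also, for i ≥ 5 we have 4·(24i^2 - 13i) ≥ 24(i+1)^2 - 13(i+1), since 4·(24i^2 - 13i) − (24(i+1)^2 - 13(i+1)) = 72i^2 - 87i - 11, which is nonnegative for all i ≥ 5.
Combining, 4^(i + 1) ≥ 24(i+1)^2 - 13(i+1).
Hence, by induction on m, the claim holds for every m ≥ 5.
Hence the smallest such n_0 is 5.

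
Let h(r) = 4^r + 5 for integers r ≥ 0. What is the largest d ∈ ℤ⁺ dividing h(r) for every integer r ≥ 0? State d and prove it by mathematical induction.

Computing the first values: h(0) = 6 and h(1) = 9; gcd(6, 9) = 3, so d ≤ 3.
We prove 3 | 4^r + 5 for all r ≥ 0 by induction on r.
Base case (r = 0): h(0) = 6 = 3·(2), so 3 | h(0).
Inductive step: assume the claim holds for r = m, i.e. 3 | h(m). Then
h(m+1) = 4^(m+1) + 5 = 4·(4^m + 5) - 15 = 4·h(m) - 15. The first term is divisible by 3 by the inductive hypothesis, and -15 is divisible by 3. Hence 3 | h(m+1).
This completes the induction.
Therefore the largest such d is 3.

d = 3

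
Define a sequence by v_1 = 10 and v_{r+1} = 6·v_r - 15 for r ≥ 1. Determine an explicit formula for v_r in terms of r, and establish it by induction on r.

v_r = 7·6^(r - 1) + 3

Computing the first terms: v_1 = 10, v_2 = 45, v_3 = 255. This suggests v_r = 7·6^(r - 1) + 3.
Base step (r = 1): the formula gives 10 = 10 = v_1.
For the inductive step, assume it holds for an arbitrary m ≥ 1, so v_m = 7·6^(m - 1) + 3.
Then v_{m+1} = 6·v_m - 15 = 6·(7·6^(m - 1) + 3) - 15 = 7·6^m + 3 = 7·6^((m+1) - 1) + 3,
which is the claimed formula at r = m+1.
By induction, the statement is established for all r ≥ 1.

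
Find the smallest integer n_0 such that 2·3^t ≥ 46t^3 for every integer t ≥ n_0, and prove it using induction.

n_0 = 9

At t = 8: 13122 < 23552, so the inequality fails and n_0 ≥ 9. We prove 2·3^t ≥ 46t^3 for all t ≥ 9.
For the base case t = 9: 2·3^t = 39366 and 46t^3 = 33534, so 39366 ≥ 33534.
For the inductive step, assume it holds for an arbitrary m ≥ 9, so 2·3^m ≥ 46m^3.
Then 2·3^(m + 1) = 3·(2·3^m) ≥ 3·(46m^3).
Also, for m ≥ 9 we have 3·(46m^3) ≥ 46(m+1)^3, since 3 ≥ (1 + 1/m)^3 for all m ≥ 9.
Combining, 2·3^(m + 1) ≥ 46(m+1)^3.
By induction, the statement is established for all t ≥ 9.
Hence the smallest such n_0 is 9.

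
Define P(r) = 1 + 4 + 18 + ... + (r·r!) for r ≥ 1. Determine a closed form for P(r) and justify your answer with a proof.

P(r) = (r + 1)! - 1

We claim P(r) = (r + 1)! - 1 for all r ≥ 1.
When r = 1: P(1) = 1, and the closed form gives 1. They agree.
Inductive step: assume the claim holds for r = k, so P(k) = (k + 1)! - 1.
Then P(k+1) = P(k) + ((k + 1)(k + 1)!) = ((k + 1)! - 1) + ((k + 1)(k + 1)!).
Simplifying, P(k+1) = ((k+1) + 1)! - 1,
which is the closed form with r = k+1.
By the principle of mathematical induction, the result holds for all r ≥ 1.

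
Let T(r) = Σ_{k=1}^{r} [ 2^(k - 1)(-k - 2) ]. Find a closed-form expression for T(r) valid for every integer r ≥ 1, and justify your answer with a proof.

T(r) = -2^r(r + 1) + 1

We claim T(r) = -2^r(r + 1) + 1 for all r ≥ 1.
Base step (r = 1): T(1) = -3, and the closed form gives -3. They agree.
Inductive step: suppose the statement holds for some k ≥ 1, so T(k) = -2^k(k + 1) + 1.
Then T(k+1) = T(k) + (2^k(-k - 3)) = (-2^k(k + 1) + 1) + (2^k(-k - 3)).
Simplifying, T(k+1) = -2^(k + 1)k - 2^(k + 2) + 1 = -2^(k+1)((k+1) + 1) + 1,
which is the closed form with r = k+1.
By induction, the statement is established for all r ≥ 1.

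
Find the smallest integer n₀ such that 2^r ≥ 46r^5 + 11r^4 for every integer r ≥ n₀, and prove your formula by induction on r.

At r = 30: 1073741824 < 1126710000, so the inequality fails and n₀ ≥ 31. We prove 2^r ≥ 46r^5 + 11r^4 for all r ≥ 31.
Base case (r = 31): 2^r = 2147483648 and 46r^5 + 11r^4 = 1327099677, so 2147483648 ≥ 1327099677.
Inductive step: suppose the statement holds for some k ≥ 31, so 2^k ≥ 46k^5 + 11k^4.
Then 2^(k + 1) = 2·(2^k) ≥ 2·(46k^5 + 11k^4).
Also, for k ≥ 31 we have 2·(46k^5 + 11k^4) ≥ 46(k+1)^5 + 11(k+1)^4, since 2·(46k^5 + 11k^4) − (46(k+1)^5 + 11(k+1)^4) = 46k^5 - 219k^4 - 504k^3 - 526k^2 - 274k - 57, which is nonnegative for all k ≥ 31.
Combining, 2^(k + 1) ≥ 46(k+1)^5 + 11(k+1)^4.
By the principle of mathematical induction, the result holds for all r ≥ 31.
Hence the smallest such n₀ is 31.

n₀ = 31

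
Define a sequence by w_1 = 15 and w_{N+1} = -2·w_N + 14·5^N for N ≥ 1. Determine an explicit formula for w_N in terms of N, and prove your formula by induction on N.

w_N = 5(-2)^(N - 1) + 2·5^N

Computing the first terms: w_1 = 15, w_2 = 40, w_3 = 270. This suggests w_N = 5(-2)^(N - 1) + 2·5^N.
When N = 1: the formula gives 15 = 15 = w_1.
Inductive step: assume the claim holds for N = p, so w_p = 5(-2)^(p - 1) + 2·5^p.
Then w_{p+1} = -2·w_p + 14·5^p = -2·(5(-2)^(p - 1) + 2·5^p) + 14·5^p = 5(-2)^p + 2·5^(p + 1) = 5(-2)^((p+1) - 1) + 2·5^(p+1),
which is the claimed formula at N = p+1.
By the principle of mathematical induction, the result holds for all N ≥ 1.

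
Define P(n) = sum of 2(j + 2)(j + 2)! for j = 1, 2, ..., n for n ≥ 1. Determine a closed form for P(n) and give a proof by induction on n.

P(n) = 2(n + 3)! - 12

We claim P(n) = 2(n + 3)! - 12 for all n ≥ 1.
For the base case n = 1: P(1) = 36, and the closed form gives 36. They agree.
Suppose the result is true for n = j, so P(j) = 2(j + 3)! - 12.
Then P(j+1) = P(j) + (2(j + 3)(j + 3)!) = (2(j + 3)! - 12) + (2(j + 3)(j + 3)!).
Simplifying, P(j+1) = 2((j+1) + 3)! - 12,
which is the closed form with n = j+1.
By induction, the statement is established for all n ≥ 1.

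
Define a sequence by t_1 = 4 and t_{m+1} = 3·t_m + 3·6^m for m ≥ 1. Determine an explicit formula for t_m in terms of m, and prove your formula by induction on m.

t_m = -2·3^(m - 1) + 6^m

Computing the first terms: t_1 = 4, t_2 = 30, t_3 = 198. This suggests t_m = -2·3^(m - 1) + 6^m.
Base step (m = 1): the formula gives 4 = 4 = t_1.
For the inductive step, assume it holds for an arbitrary p ≥ 1, so t_p = -2·3^(p - 1) + 6^p.
Then t_{p+1} = 3·t_p + 3·6^p = 3·(-2·3^(p - 1) + 6^p) + 3·6^p = -2·3^p + 6^(p + 1) = -2·3^((p+1) - 1) + 6^(p+1),
which is the claimed formula at m = p+1.
This completes the induction.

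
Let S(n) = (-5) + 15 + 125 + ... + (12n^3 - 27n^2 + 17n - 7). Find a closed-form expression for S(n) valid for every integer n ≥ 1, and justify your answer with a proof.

S(n) = n(3n^3 - 3n^2 - 2n - 3)

We claim S(n) = n(3n^3 - 3n^2 - 2n - 3) for all n ≥ 1.
When n = 1: S(1) = -5, and the closed form gives -5. They agree.
Inductive step: suppose the statement holds for some p ≥ 1, so S(p) = p(3p^3 - 3p^2 - 2p - 3).
Then S(p+1) = S(p) + (12p^3 + 9p^2 - p - 5) = (p(3p^3 - 3p^2 - 2p - 3)) + (12p^3 + 9p^2 - p - 5).
Simplifying, S(p+1) = (p + 1)(3p^3 + 6p^2 + p - 5) = (p+1)(3(p+1)^3 - 3(p+1)^2 - 2(p+1) - 3),
which is the closed form with n = p+1.
Hence, by induction on n, the claim holds for every n ≥ 1.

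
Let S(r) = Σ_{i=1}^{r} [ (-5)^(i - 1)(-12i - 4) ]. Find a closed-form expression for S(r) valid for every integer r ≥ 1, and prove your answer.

S(r) = (-5)^r(2r + 1) - 1

We claim S(r) = (-5)^r(2r + 1) - 1 for all r ≥ 1.
For the base case r = 1: S(1) = -16, and the closed form gives -16. They agree.
Inductive step: suppose the statement holds for some i ≥ 1, so S(i) = (-5)^i(2i + 1) - 1.
Then S(i+1) = S(i) + ((-5)^i(-12i - 16)) = ((-5)^i(2i + 1) - 1) + ((-5)^i(-12i - 16)).
Simplifying, S(i+1) = -10(-5)^i·i - 15(-5)^i - 1 = (-5)^(i+1)(2(i+1) + 1) - 1,
which is the closed form with r = i+1.
This completes the induction.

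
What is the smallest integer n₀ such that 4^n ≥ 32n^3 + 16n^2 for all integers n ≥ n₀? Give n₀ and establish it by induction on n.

At n = 6: 4096 < 7488, so the inequality fails and n₀ ≥ 7. We prove 4^n ≥ 32n^3 + 16n^2 for all n ≥ 7.
For the base case n = 7: 4^n = 16384 and 32n^3 + 16n^2 = 11760, so 16384 ≥ 11760.
For the inductive step, assume it holds for an arbitrary i ≥ 7, so 4^i ≥ 32i^3 + 16i^2.
Then 4^(i + 1) = 4·(4^i) ≥ 4·(32i^3 + 16i^2).
Also, for i ≥ 7 we have 4·(32i^3 + 16i^2) ≥ 32(i+1)^3 + 16(i+1)^2, since 4·(32i^3 + 16i^2) − (32(i+1)^3 + 16(i+1)^2) = 96i^3 - 48i^2 - 128i - 48, which is nonnegative for all i ≥ 7.
Combining, 4^(i + 1) ≥ 32(i+1)^3 + 16(i+1)^2.
Hence, by induction on n, the claim holds for every n ≥ 7.
Hence the smallest such n₀ is 7.

n₀ = 7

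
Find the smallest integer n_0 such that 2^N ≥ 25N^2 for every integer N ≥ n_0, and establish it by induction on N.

At N = 11: 2048 < 3025, so the inequality fails and n_0 ≥ 12. We prove 2^N ≥ 25N^2 for all N ≥ 12.
Base case (N = 12): 2^N = 4096 and 25N^2 = 3600, so 4096 ≥ 3600.
Inductive step: suppose the statement holds for some p ≥ 12, so 2^p ≥ 25p^2.
Then 2^(p + 1) = 2·(2^p) ≥ 2·(25p^2).
Also, for p ≥ 12 we have 2·(25p^2) ≥ 25(p+1)^2, since 2 ≥ (1 + 1/p)^2 for all p ≥ 12.
Combining, 2^(p + 1) ≥ 25(p+1)^2.
By the principle of mathematical induction, the result holds for all N ≥ 12.
Hence the smallest such n_0 is 12.

n_0 = 12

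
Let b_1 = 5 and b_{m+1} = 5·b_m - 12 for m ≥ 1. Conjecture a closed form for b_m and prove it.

b_m = 2·5^(m - 1) + 3

Computing the first terms: b_1 = 5, b_2 = 13, b_3 = 53. This suggests b_m = 2·5^(m - 1) + 3.
When m = 1: the formula gives 5 = 5 = b_1.
Suppose the result is true for m = i, so b_i = 2·5^(i - 1) + 3.
Then b_{i+1} = 5·b_i - 12 = 5·(2·5^(i - 1) + 3) - 12 = 2·5^i + 3 = 2·5^((i+1) - 1) + 3,
which is the claimed formula at m = i+1.
Hence, by induction on m, the claim holds for every m ≥ 1.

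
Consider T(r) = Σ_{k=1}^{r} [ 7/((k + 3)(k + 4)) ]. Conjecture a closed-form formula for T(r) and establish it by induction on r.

We claim T(r) = 7r/(4(r + 4)) for all r ≥ 1.
Base step (r = 1): T(1) = 7/20, and the closed form gives 7/20. They agree.
Suppose the result is true for r = k, so T(k) = 7k/(4(k + 4)).
Then T(k+1) = T(k) + (7/((k + 4)(k + 5))) = (7k/(4(k + 4))) + (7/((k + 4)(k + 5))).
Simplifying, T(k+1) = 7(k + 1)/(4(k + 5)) = 7(k+1)/(4((k+1) + 4)),
which is the closed form with r = k+1.
By the principle of mathematical induction, the result holds for all r ≥ 1.

T(r) = 7r/(4(r + 4))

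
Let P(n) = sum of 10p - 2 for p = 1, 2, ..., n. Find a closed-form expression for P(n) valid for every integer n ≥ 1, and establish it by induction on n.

We claim P(n) = n(5n + 3) for all n ≥ 1.
Base case (n = 1): P(1) = 8, and the closed form gives 8. They agree.
Suppose the result is true for n = p, so P(p) = p(5p + 3).
Then P(p+1) = P(p) + (10p + 8) = (p(5p + 3)) + (10p + 8).
Simplifying, P(p+1) = (p + 1)(5p + 8) = (p+1)(5(p+1) + 3),
which is the closed form with n = p+1.
By induction, the statement is established for all n ≥ 1.

P(n) = n(5n + 3)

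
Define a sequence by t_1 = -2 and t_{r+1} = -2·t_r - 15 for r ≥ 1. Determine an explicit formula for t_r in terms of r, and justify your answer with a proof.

t_r = 3(-2)^(r - 1) - 5

Computing the first terms: t_1 = -2, t_2 = -11, t_3 = 7. This suggests t_r = 3(-2)^(r - 1) - 5.
Base step (r = 1): the formula gives -2 = -2 = t_1.
Inductive step: assume the claim holds for r = p, so t_p = 3(-2)^(p - 1) - 5.
Then t_{p+1} = -2·t_p - 15 = -2·(3(-2)^(p - 1) - 5) - 15 = 3(-2)^p - 5 = 3(-2)^((p+1) - 1) - 5,
which is the claimed formula at r = p+1.
By the principle of mathematical induction, the result holds for all r ≥ 1.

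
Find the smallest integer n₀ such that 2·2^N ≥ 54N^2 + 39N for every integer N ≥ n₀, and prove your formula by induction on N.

n₀ = 13

At N = 12: 8192 < 8244, so the inequality fails and n₀ ≥ 13. We prove 2·2^N ≥ 54N^2 + 39N for all N ≥ 13.
Base case (N = 13): 2·2^N = 16384 and 54N^2 + 39N = 9633, so 16384 ≥ 9633.
Inductive step: assume the claim holds for N = p, so 2·2^p ≥ 54p^2 + 39p.
Then 2·2^(p + 1) = 2·(2·2^p) ≥ 2·(54p^2 + 39p).
Also, for p ≥ 13 we have 2·(54p^2 + 39p) ≥ 54(p+1)^2 + 39(p+1), since 2·(54p^2 + 39p) − (54(p+1)^2 + 39(p+1)) = 54p^2 - 69p - 93, which is nonnegative for all p ≥ 13.
Combining, 2·2^(p + 1) ≥ 54(p+1)^2 + 39(p+1).
Hence, by induction on N, the claim holds for every N ≥ 13.
Hence the smallest such n₀ is 13.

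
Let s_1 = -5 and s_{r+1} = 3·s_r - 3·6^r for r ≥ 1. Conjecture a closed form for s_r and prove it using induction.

s_r = 3^(r - 1) - 6^r

Computing the first terms: s_1 = -5, s_2 = -33, s_3 = -207. This suggests s_r = 3^(r - 1) - 6^r.
Base step (r = 1): the formula gives -5 = -5 = s_1.
Suppose the result is true for r = k, so s_k = 3^(k - 1) - 6^k.
Then s_{k+1} = 3·s_k - 3·6^k = 3·(3^(k - 1) - 6^k) - 3·6^k = 3^k - 6^(k + 1) = 3^((k+1) - 1) - 6^(k+1),
which is the claimed formula at r = k+1.
By induction, the statement is established for all r ≥ 1.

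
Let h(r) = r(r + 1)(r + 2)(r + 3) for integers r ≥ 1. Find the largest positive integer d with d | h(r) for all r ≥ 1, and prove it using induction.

d = 24

Computing the first values: h(1) = 24 and h(2) = 120; gcd(24, 120) = 24, so d ≤ 24.
We prove 24 | r(r + 1)(r + 2)(r + 3) for all r ≥ 1 by induction on r.
Base step (r = 1): h(1) = 24 = 24·(1), so 24 | h(1).
Inductive step: assume the claim holds for r = k, i.e. 24 | h(k). Then
h(k+1) − h(k) = (k+1)·(k+2)·(k+3)·(k+4) − k·(k+1)·(k+2)·(k+3) = (k+1)·(k+2)·(k+3)·[(k+4) − k] = 4·(k+1)·(k+2)·(k+3). The product of 3 consecutive integers is divisible by (3)! = 6, so h(k+1) − h(k) is divisible by 4·6 = 24. By the inductive hypothesis 24 | h(k), hence 24 | h(k+1).
Hence, by induction on r, the claim holds for every r ≥ 1.
Therefore the largest such d is 24.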